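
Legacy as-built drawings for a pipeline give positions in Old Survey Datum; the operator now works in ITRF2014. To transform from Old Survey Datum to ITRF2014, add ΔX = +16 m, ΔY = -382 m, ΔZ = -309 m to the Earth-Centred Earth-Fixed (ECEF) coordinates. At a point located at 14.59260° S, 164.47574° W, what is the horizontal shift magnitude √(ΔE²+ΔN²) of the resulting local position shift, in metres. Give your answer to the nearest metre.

464 m

The local east axis at (φ, λ) is (−sin λ, cos λ, 0), so ΔE = −sin(-164.47574°)·16 + cos(-164.47574°)·(-382) = 372.35 m.
The local north axis is (−sin φ cos λ, −sin φ sin λ, cos φ), giving ΔN = -3.884 + 25.759 − 299.032 = -277.16 m.
Horizontal magnitude = √(ΔE² + ΔN²) = √(372.35² + (-277.16)²) = 464.17 m.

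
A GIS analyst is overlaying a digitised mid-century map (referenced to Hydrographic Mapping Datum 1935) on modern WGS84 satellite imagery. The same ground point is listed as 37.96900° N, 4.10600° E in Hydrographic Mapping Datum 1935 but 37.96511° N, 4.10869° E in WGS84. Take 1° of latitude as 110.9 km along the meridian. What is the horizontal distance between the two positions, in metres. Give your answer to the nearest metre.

491 m

Δφ = 37.96511° − 37.96900° = -0.00389°; Δλ = 4.10869° − 4.10600° = +0.00269°.
ΔN = Δφ × 110900 = -431.4 m; ΔE = Δλ × 110900 × cos(37.96900°) = +0.00269 × 110900 × 0.788344 = 235.2 m.
Distance = √(ΔE² + ΔN²) = √(235.2² + (-431.4)²) = 491.3 m.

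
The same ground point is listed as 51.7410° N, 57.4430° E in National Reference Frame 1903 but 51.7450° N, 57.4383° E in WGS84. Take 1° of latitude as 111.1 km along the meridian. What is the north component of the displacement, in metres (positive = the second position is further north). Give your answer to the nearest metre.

Δφ = 51.7450° − 51.7410° = +0.0040°; Δλ = 57.4383° − 57.4430° = -0.0047°.
ΔN = Δφ × 111100 = 444.4 m; ΔE = Δλ × 111100 × cos(51.7410°) = -0.0047 × 111100 × 0.619217 = -323.3 m.

ΔN = 444 m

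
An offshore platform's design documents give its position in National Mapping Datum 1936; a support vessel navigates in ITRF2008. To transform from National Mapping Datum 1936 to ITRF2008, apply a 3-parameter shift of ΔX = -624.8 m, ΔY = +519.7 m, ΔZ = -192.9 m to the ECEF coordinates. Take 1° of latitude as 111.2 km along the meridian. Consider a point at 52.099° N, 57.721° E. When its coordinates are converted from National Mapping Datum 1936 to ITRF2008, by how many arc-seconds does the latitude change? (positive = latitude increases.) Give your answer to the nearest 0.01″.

Δφ = -6.54″

sin φ = 0.789073, cos φ = 0.614299, sin λ = 0.845458, cos λ = 0.534043.
North component: ΔN = −sin φ cos λ·ΔX − sin φ sin λ·ΔY + cos φ·ΔZ = −(0.789073)(0.534043)(-624.8) − (0.789073)(0.845458)(519.7) + (0.614299)(-192.9) = -201.91 m.
1° of latitude spans 111200 m, so Δφ = -201.91 / 111200 × 3600 = -6.537″.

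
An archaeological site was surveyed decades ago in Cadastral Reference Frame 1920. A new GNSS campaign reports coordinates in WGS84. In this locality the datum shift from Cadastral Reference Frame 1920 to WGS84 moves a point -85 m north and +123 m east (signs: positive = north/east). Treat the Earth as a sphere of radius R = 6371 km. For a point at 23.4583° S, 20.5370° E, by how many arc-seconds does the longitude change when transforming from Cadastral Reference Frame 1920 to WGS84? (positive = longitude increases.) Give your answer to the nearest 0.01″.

At latitude -23.4583°, cos φ = 0.917350.
One radian of longitude at latitude φ spans R cos φ, so Δλ = ΔE / (R cos φ) = 123.0 / (6371000 × 0.917350) = 2.1046e-05 rad = 4.341″.

Δλ = 4.34″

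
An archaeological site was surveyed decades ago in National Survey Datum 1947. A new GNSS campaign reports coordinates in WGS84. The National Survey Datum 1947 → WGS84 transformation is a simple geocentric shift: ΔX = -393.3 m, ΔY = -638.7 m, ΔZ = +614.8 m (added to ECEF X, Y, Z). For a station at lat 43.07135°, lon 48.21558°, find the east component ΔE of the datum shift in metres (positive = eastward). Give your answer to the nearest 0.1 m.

At φ = 43.07135°, λ = 48.21558°: sin φ = 0.682909, cos φ = 0.730504, sin λ = 0.745657, cos λ = 0.666330.
ΔE = −sin λ·ΔX + cos λ·ΔY = −(0.745657)·(-393.3) + (0.666330)·(-638.7) = -132.32 m.

ΔE = -132.3 m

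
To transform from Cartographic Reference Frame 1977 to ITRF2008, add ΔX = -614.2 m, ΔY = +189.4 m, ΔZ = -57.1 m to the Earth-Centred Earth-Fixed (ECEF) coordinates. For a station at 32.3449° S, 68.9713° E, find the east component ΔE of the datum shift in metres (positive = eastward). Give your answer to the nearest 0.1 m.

At φ = -32.3449°, λ = 68.9713°: sin φ = -0.535015, cos φ = 0.844843, sin λ = 0.933401, cos λ = 0.358836.
ΔE = −sin λ·ΔX + cos λ·ΔY = −(0.933401)·(-614.2) + (0.358836)·(189.4) = 641.26 m.

ΔE = 641.3 m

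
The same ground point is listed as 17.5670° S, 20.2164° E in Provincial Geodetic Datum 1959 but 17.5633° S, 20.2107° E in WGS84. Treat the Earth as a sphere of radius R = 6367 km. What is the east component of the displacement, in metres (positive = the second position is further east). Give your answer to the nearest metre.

ΔE = -604 m

Δφ = -17.5633° − -17.5670° = +0.0037°; Δλ = 20.2107° − 20.2164° = -0.0057°.
1° along a meridian = πR/180 = 111125 m.
ΔN = Δφ × 111125 = 411.2 m; ΔE = Δλ × 111125 × cos(-17.5670°) = -0.0057 × 111125 × 0.953365 = -603.9 m.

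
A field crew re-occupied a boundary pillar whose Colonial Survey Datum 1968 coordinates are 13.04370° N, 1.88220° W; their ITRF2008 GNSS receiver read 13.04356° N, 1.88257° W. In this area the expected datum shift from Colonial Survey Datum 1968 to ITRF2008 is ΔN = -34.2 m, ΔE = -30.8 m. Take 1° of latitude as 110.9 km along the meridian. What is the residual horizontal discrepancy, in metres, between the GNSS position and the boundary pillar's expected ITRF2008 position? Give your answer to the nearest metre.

Observed coordinate differences: Δφ = -0.00014°, Δλ = -0.00037°.
Converting to metres (1° lat = 110900 m, cos φ = 0.974198): observed ΔN = -15.5 m, observed ΔE = -40.0 m.
Subtracting the expected shift leaves a residual of -15.5 − (-34.2) = 18.7 m north and -40.0 − (-30.8) = -9.2 m east.
Residual distance = √(18.7² + (-9.2)²) = 20.8 m.

21 m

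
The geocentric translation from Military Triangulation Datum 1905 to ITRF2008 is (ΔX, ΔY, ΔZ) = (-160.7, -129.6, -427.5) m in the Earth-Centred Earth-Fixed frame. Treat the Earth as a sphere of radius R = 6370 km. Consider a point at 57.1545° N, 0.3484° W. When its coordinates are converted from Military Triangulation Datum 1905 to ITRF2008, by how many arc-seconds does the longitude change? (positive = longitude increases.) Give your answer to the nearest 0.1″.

Δλ = -7.8″

sin φ = 0.840136, cos φ = 0.542376, sin λ = -0.006081, cos λ = 0.999982.
East component: ΔE = −sin λ·ΔX + cos λ·ΔY = −(-0.006081)(-160.7) + (0.999982)(-129.6) = -130.57 m.
1° of latitude spans πR/180 = 111177 m; at latitude φ, 1° of longitude spans that × cos φ = 60299.9 m, so Δλ = -130.57 / 60299.9 × 3600 = -7.796″.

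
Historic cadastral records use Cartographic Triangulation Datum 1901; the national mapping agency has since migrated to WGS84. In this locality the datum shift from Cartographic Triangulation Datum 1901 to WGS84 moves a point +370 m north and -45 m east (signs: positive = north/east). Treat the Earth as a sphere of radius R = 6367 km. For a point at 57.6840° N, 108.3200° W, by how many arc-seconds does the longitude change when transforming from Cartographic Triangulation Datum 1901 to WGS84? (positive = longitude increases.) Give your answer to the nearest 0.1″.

At latitude 57.6840°, cos φ = 0.534588.
One radian of longitude at latitude φ spans R cos φ, so Δλ = ΔE / (R cos φ) = -45.0 / (6367000 × 0.534588) = -1.3221e-05 rad = -2.727″.

Δλ = -2.7″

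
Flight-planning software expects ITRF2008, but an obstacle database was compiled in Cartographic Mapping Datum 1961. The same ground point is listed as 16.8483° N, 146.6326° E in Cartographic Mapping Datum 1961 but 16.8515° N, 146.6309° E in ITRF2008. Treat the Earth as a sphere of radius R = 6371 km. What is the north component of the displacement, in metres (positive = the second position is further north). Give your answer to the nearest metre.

Δφ = 16.8515° − 16.8483° = +0.0032°; Δλ = 146.6309° − 146.6326° = -0.0017°.
1° along a meridian = πR/180 = 111195 m.
ΔN = Δφ × 111195 = 355.8 m; ΔE = Δλ × 111195 × cos(16.8483°) = -0.0017 × 111195 × 0.957076 = -180.9 m.

ΔN = 356 m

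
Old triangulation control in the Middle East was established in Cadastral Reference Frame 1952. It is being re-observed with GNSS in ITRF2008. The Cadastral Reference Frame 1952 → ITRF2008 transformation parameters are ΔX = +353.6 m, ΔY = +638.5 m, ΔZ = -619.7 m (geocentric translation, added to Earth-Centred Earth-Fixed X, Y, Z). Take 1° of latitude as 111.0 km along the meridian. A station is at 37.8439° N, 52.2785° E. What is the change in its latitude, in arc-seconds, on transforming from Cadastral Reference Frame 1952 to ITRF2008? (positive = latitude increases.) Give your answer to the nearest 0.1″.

Δφ = -30.2″

sin φ = 0.613512, cos φ = 0.789685, sin λ = 0.790994, cos λ = 0.611824.
North component: ΔN = −sin φ cos λ·ΔX − sin φ sin λ·ΔY + cos φ·ΔZ = −(0.613512)(0.611824)(353.6) − (0.613512)(0.790994)(638.5) + (0.789685)(-619.7) = -931.95 m.
1° of latitude spans 111000 m, so Δφ = -931.95 / 111000 × 3600 = -30.225″.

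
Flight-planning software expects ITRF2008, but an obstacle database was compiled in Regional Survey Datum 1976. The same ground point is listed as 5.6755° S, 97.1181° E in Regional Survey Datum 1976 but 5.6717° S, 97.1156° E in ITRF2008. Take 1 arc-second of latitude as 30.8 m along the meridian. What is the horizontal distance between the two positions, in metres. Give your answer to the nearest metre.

Δφ = -5.6717° − -5.6755° = +0.0038°; Δλ = 97.1156° − 97.1181° = -0.0025°.
1° of latitude = 3600 × 30.80 = 110880 m.
ΔN = Δφ × 110880 = 421.3 m; ΔE = Δλ × 110880 × cos(-5.6755°) = -0.0025 × 110880 × 0.995098 = -275.8 m.
Distance = √(ΔE² + ΔN²) = √((-275.8)² + 421.3²) = 503.6 m.

504 m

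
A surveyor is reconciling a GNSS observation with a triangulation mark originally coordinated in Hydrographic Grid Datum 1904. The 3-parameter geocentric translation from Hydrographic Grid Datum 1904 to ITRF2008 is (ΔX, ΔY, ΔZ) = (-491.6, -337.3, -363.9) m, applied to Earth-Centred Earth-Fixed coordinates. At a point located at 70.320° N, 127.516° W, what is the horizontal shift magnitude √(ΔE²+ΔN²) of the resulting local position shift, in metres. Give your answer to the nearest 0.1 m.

681.8 m

At φ = 70.320°, λ = -127.516°: sin φ = 0.941588, cos φ = 0.336767, sin λ = -0.793183, cos λ = -0.608983.
ΔE = −sin λ·ΔX + cos λ·ΔY = −(-0.793183)·(-491.6) + (-0.608983)·(-337.3) = -184.52 m.
ΔN = −sin φ cos λ·ΔX − sin φ sin λ·ΔY + cos φ·ΔZ = −(0.941588)(-0.608983)(-491.6) − (0.941588)(-0.793183)(-337.3) + (0.336767)(-363.9) = -656.35 m.
Horizontal magnitude = √(ΔE² + ΔN²) = √((-184.52)² + (-656.35)²) = 681.80 m.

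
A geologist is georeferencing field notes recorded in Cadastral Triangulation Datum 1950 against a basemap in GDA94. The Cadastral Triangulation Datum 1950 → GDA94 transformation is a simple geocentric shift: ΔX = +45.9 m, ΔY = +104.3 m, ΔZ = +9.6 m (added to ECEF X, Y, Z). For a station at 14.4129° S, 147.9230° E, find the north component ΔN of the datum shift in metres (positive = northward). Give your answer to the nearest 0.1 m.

The local north axis is (−sin φ cos λ, −sin φ sin λ, cos φ), giving ΔN = -9.681 + 13.787 + 9.298 = 13.40 m.

ΔN = 13.4 m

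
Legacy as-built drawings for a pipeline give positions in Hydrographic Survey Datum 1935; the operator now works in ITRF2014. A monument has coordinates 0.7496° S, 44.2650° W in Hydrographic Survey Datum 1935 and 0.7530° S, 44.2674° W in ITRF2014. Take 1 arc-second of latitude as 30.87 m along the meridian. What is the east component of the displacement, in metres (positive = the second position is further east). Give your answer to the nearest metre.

Δφ = -0.7530° − -0.7496° = -0.0034°; Δλ = -44.2674° − -44.2650° = -0.0024°.
1° of latitude = 3600 × 30.87 = 111132 m.
ΔN = Δφ × 111132 = -377.8 m; ΔE = Δλ × 111132 × cos(-0.7496°) = -0.0024 × 111132 × 0.999914 = -266.7 m.

ΔE = -267 m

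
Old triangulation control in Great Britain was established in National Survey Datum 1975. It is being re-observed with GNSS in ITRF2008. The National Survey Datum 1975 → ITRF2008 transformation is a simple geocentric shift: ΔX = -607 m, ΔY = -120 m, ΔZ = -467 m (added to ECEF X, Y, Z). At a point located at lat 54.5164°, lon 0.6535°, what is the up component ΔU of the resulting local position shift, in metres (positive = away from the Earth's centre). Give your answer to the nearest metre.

At φ = 54.5164°, λ = 0.6535°: sin φ = 0.814282, cos φ = 0.580470, sin λ = 0.011405, cos λ = 0.999935.
ΔU = cos φ cos λ·ΔX + cos φ sin λ·ΔY + sin φ·ΔZ = (0.580470)(0.999935)(-607) + (0.580470)(0.011405)(-120) + (0.814282)(-467) = -733.39 m.

ΔU = -733 m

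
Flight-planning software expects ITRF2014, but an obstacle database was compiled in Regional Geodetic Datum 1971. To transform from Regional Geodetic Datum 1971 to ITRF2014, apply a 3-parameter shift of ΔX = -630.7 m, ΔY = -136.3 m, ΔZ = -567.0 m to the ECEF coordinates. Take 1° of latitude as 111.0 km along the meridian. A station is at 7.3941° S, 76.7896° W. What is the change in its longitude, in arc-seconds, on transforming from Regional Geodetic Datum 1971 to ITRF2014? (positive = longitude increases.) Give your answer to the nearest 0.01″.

sin φ = -0.128693, cos φ = 0.991684, sin λ = -0.973537, cos λ = 0.228528.
East component: ΔE = −sin λ·ΔX + cos λ·ΔY = −(-0.973537)(-630.7) + (0.228528)(-136.3) = -645.16 m.
1° of latitude spans 111000 m; at latitude φ, 1° of longitude spans that × cos φ = 110077.0 m, so Δλ = -645.16 / 110077.0 × 3600 = -21.100″.

Δλ = -21.10″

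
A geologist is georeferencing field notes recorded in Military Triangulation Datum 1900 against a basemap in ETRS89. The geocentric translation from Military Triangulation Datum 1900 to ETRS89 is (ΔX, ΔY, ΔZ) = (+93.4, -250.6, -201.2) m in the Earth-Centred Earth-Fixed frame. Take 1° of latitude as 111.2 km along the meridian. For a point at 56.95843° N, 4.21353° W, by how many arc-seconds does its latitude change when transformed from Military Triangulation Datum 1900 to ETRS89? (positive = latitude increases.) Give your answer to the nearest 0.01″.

sin φ = 0.838275, cos φ = 0.545247, sin λ = -0.073474, cos λ = 0.997297.
North component: ΔN = −sin φ cos λ·ΔX − sin φ sin λ·ΔY + cos φ·ΔZ = −(0.838275)(0.997297)(93.4) − (0.838275)(-0.073474)(-250.6) + (0.545247)(-201.2) = -203.22 m.
1° of latitude spans 111200 m, so Δφ = -203.22 / 111200 × 3600 = -6.579″.

Δφ = -6.58″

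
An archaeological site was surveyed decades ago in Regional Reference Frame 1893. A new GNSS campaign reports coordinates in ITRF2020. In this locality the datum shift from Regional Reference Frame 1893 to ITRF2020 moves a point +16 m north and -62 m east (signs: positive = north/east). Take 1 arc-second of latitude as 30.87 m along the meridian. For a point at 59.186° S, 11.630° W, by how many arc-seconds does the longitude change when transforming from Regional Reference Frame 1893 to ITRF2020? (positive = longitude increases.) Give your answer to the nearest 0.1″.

At latitude -59.186°, cos φ = 0.512253.
1″ of longitude at this latitude = 30.87 × cos φ = 15.8132 m, so Δλ = -62.0 / 15.8132 = -3.921″.

Δλ = -3.9″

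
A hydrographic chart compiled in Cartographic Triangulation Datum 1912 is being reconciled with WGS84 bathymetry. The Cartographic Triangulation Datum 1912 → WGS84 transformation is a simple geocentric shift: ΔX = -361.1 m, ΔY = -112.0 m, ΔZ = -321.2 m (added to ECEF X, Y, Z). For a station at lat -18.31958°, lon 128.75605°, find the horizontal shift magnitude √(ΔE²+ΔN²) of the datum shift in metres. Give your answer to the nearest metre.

438 m

The local east axis at (φ, λ) is (−sin λ, cos λ, 0), so ΔE = −sin(128.75605°)·(-361.1) + cos(128.75605°)·(-112.0) = 351.71 m.
The local north axis is (−sin φ cos λ, −sin φ sin λ, cos φ), giving ΔN = 71.052 − 27.452 − 304.921 = -261.32 m.
Horizontal magnitude = √(ΔE² + ΔN²) = √(351.71² + (-261.32)²) = 438.16 m.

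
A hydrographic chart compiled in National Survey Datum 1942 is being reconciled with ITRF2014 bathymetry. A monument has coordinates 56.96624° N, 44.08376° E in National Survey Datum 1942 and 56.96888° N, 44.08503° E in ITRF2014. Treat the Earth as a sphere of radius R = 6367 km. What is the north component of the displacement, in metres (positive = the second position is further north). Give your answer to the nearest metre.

Δφ = 56.96888° − 56.96624° = +0.00264°; Δλ = 44.08503° − 44.08376° = +0.00127°.
1° along a meridian = πR/180 = 111125 m.
ΔN = Δφ × 111125 = 293.4 m; ΔE = Δλ × 111125 × cos(56.96624°) = +0.00127 × 111125 × 0.545133 = 76.9 m.

ΔN = 293 m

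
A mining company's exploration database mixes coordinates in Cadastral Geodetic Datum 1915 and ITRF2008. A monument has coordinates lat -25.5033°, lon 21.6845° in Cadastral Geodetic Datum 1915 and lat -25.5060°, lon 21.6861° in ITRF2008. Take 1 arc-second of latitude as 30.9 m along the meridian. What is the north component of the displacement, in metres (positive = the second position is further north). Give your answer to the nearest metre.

ΔN = -300 m

Δφ = -25.5060° − -25.5033° = -0.0027°; Δλ = 21.6861° − 21.6845° = +0.0016°.
1° of latitude = 3600 × 30.90 = 111240 m.
ΔN = Δφ × 111240 = -300.3 m; ΔE = Δλ × 111240 × cos(-25.5033°) = +0.0016 × 111240 × 0.902560 = 160.6 m.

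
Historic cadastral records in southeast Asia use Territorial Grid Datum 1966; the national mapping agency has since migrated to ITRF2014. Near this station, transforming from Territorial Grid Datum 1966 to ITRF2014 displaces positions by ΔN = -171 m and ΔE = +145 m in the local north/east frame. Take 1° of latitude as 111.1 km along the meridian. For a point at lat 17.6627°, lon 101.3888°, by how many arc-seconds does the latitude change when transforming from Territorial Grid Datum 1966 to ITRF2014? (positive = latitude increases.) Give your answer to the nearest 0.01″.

Δφ = -5.54″

1° of latitude = 111.1 km, so Δφ = -171.0 / 111100 = -0.0015392° = -5.541″.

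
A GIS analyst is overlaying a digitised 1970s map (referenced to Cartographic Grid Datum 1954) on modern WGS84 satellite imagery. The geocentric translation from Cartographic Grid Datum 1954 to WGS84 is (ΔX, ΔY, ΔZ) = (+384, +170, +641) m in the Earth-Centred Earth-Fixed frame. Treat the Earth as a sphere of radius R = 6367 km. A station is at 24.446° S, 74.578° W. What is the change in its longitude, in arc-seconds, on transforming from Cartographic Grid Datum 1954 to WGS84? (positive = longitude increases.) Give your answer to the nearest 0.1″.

sin φ = -0.413835, cos φ = 0.910352, sin λ = -0.963993, cos λ = 0.265926.
East component: ΔE = −sin λ·ΔX + cos λ·ΔY = −(-0.963993)(384) + (0.265926)(170) = 415.38 m.
1° of latitude spans πR/180 = 111125 m; at latitude φ, 1° of longitude spans that × cos φ = 101162.9 m, so Δλ = 415.38 / 101162.9 × 3600 = 14.782″.

Δλ = 14.8″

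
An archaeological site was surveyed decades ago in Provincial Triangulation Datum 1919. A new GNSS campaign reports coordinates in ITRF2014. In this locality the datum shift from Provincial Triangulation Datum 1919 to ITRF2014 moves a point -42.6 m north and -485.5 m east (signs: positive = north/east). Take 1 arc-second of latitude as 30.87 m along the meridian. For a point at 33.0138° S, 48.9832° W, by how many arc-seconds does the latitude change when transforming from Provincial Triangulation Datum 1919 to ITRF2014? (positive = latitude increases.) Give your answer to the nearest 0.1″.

Δφ = -1.4″

1″ of latitude = 30.87 m, so Δφ = -42.6 / 30.87 = -1.380″.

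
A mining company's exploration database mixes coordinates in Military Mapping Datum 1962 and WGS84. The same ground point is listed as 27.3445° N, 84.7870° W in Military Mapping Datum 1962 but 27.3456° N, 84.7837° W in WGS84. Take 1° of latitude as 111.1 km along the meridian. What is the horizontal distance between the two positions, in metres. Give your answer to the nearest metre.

348 m

Δφ = 27.3456° − 27.3445° = +0.0011°; Δλ = -84.7837° − -84.7870° = +0.0033°.
ΔN = Δφ × 111100 = 122.2 m; ΔE = Δλ × 111100 × cos(27.3445°) = +0.0033 × 111100 × 0.888261 = 325.7 m.
Distance = √(ΔE² + ΔN²) = √(325.7² + 122.2²) = 347.8 m.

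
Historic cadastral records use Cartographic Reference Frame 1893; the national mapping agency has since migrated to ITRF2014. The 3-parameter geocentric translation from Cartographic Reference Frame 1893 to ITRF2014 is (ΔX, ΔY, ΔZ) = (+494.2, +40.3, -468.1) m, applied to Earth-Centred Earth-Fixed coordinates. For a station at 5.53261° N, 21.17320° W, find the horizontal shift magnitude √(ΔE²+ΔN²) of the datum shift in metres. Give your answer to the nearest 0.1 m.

552.9 m

The local east axis at (φ, λ) is (−sin λ, cos λ, 0), so ΔE = −sin(-21.17320°)·494.2 + cos(-21.17320°)·40.3 = 216.08 m.
The local north axis is (−sin φ cos λ, −sin φ sin λ, cos φ), giving ΔN = -44.430 + 1.403 − 465.919 = -508.95 m.
Horizontal magnitude = √(ΔE² + ΔN²) = √(216.08² + (-508.95)²) = 552.92 m.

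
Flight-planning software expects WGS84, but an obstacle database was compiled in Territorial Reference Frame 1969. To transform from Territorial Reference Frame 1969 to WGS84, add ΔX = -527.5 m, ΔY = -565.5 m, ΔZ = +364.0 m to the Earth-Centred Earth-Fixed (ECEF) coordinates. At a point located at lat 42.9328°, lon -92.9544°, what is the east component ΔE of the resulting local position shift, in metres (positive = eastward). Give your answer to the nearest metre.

ΔE = -498 m

The local east axis at (φ, λ) is (−sin λ, cos λ, 0), so ΔE = −sin(-92.9544°)·(-527.5) + cos(-92.9544°)·(-565.5) = -497.65 m.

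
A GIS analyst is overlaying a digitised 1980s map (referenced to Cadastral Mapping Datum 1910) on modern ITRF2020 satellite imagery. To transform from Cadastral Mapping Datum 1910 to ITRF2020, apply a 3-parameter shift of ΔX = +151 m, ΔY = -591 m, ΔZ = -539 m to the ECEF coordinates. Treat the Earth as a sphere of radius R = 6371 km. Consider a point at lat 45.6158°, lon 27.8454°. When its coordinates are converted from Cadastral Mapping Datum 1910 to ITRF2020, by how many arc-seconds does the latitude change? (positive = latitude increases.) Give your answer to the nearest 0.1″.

Δφ = -8.9″

sin φ = 0.714666, cos φ = 0.699466, sin λ = 0.467087, cos λ = 0.884211.
North component: ΔN = −sin φ cos λ·ΔX − sin φ sin λ·ΔY + cos φ·ΔZ = −(0.714666)(0.884211)(151) − (0.714666)(0.467087)(-591) + (0.699466)(-539) = -275.15 m.
1° of latitude spans πR/180 = 111195 m, so Δφ = -275.15 / 111195 × 3600 = -8.908″.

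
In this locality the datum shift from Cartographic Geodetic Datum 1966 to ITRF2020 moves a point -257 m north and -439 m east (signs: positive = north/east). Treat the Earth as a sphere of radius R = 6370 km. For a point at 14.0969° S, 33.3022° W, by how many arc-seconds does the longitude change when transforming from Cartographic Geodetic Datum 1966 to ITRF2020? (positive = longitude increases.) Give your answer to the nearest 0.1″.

At latitude -14.0969°, cos φ = 0.969885.
One radian of longitude at latitude φ spans R cos φ, so Δλ = ΔE / (R cos φ) = -439.0 / (6370000 × 0.969885) = -7.1057e-05 rad = -14.656″.

Δλ = -14.7″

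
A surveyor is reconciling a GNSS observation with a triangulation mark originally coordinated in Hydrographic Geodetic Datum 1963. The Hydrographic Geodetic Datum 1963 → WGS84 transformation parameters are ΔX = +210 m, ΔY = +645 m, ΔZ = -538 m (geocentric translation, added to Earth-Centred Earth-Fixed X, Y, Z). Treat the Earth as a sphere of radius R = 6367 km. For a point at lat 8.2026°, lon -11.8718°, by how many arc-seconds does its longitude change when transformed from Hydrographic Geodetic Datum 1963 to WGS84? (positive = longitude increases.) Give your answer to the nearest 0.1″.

sin φ = 0.142674, cos φ = 0.989770, sin λ = -0.205723, cos λ = 0.978610.
East component: ΔE = −sin λ·ΔX + cos λ·ΔY = −(-0.205723)(210) + (0.978610)(645) = 674.41 m.
1° of latitude spans πR/180 = 111125 m; at latitude φ, 1° of longitude spans that × cos φ = 109988.3 m, so Δλ = 674.41 / 109988.3 × 3600 = 22.074″.

Δλ = 22.1″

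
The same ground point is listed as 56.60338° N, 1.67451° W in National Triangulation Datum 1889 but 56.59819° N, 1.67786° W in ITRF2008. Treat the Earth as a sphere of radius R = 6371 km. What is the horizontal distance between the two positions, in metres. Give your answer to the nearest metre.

612 m

Δφ = 56.59819° − 56.60338° = -0.00519°; Δλ = -1.67786° − -1.67451° = -0.00335°.
1° along a meridian = πR/180 = 111195 m.
ΔN = Δφ × 111195 = -577.1 m; ΔE = Δλ × 111195 × cos(56.60338°) = -0.00335 × 111195 × 0.550431 = -205.0 m.
Distance = √(ΔE² + ΔN²) = √((-205.0)² + (-577.1)²) = 612.4 m.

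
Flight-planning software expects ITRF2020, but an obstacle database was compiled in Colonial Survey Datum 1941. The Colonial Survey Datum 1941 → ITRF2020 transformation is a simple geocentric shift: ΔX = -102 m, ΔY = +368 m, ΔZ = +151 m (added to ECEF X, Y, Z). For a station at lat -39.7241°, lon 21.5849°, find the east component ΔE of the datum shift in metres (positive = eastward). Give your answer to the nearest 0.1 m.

The local east axis at (φ, λ) is (−sin λ, cos λ, 0), so ΔE = −sin(21.5849°)·(-102) + cos(21.5849°)·368 = 379.72 m.

ΔE = 379.7 m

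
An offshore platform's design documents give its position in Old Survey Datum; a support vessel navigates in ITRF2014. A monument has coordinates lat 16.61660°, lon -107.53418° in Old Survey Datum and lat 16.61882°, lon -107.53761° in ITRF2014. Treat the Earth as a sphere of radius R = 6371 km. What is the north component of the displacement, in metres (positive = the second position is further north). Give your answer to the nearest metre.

Δφ = 16.61882° − 16.61660° = +0.00222°; Δλ = -107.53761° − -107.53418° = -0.00343°.
1° along a meridian = πR/180 = 111195 m.
ΔN = Δφ × 111195 = 246.9 m; ΔE = Δλ × 111195 × cos(16.61660°) = -0.00343 × 111195 × 0.958240 = -365.5 m.

ΔN = 247 m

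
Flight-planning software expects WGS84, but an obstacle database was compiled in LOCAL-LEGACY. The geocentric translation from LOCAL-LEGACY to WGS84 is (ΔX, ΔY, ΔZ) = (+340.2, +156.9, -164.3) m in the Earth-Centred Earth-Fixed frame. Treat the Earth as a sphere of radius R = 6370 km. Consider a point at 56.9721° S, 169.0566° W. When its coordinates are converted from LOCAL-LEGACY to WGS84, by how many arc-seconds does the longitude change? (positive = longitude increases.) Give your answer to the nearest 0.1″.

Δλ = -5.3″

sin φ = -0.838405, cos φ = 0.545047, sin λ = -0.189839, cos λ = -0.981815.
East component: ΔE = −sin λ·ΔX + cos λ·ΔY = −(-0.189839)(340.2) + (-0.981815)(156.9) = -89.46 m.
1° of latitude spans πR/180 = 111177 m; at latitude φ, 1° of longitude spans that × cos φ = 60597.0 m, so Δλ = -89.46 / 60597.0 × 3600 = -5.315″.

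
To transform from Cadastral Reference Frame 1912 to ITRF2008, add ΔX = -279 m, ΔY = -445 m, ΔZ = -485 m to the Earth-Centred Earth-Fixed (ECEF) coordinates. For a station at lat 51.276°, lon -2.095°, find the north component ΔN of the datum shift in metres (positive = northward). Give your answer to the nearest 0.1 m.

At φ = 51.276°, λ = -2.095°: sin φ = 0.780168, cos φ = 0.625570, sin λ = -0.036557, cos λ = 0.999332.
ΔN = −sin φ cos λ·ΔX − sin φ sin λ·ΔY + cos φ·ΔZ = −(0.780168)(0.999332)(-279) − (0.780168)(-0.036557)(-445) + (0.625570)(-485) = -98.57 m.

ΔN = -98.6 m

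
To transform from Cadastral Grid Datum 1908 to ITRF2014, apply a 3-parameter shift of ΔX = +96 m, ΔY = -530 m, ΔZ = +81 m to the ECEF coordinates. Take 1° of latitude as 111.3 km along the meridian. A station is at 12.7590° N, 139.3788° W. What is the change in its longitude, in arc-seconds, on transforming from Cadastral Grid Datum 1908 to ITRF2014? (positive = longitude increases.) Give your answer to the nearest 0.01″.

Δλ = 15.41″

sin φ = 0.220851, cos φ = 0.975308, sin λ = -0.651055, cos λ = -0.759030.
East component: ΔE = −sin λ·ΔX + cos λ·ΔY = −(-0.651055)(96) + (-0.759030)(-530) = 464.79 m.
1° of latitude spans 111300 m; at latitude φ, 1° of longitude spans that × cos φ = 108551.7 m, so Δλ = 464.79 / 108551.7 × 3600 = 15.414″.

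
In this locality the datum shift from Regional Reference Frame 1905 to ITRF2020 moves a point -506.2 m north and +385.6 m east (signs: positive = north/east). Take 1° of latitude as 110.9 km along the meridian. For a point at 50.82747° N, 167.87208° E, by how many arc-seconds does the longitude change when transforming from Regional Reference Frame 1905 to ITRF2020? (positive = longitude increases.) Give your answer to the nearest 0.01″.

Δλ = 19.82″

At latitude 50.82747°, cos φ = 0.631658.
1° of longitude at this latitude = 110.9 × cos φ = 70.05 km, so Δλ = 385.6 / 70050.8 = 0.0055046° = 19.816″.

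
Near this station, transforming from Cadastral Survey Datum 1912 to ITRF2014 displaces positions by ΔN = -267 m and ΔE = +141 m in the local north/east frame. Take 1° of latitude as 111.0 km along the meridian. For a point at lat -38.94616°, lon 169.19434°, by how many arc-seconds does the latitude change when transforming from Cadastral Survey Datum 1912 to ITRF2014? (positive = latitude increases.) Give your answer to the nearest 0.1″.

1° of latitude = 111.0 km, so Δφ = -267.0 / 111000 = -0.0024054° = -8.659″.

Δφ = -8.7″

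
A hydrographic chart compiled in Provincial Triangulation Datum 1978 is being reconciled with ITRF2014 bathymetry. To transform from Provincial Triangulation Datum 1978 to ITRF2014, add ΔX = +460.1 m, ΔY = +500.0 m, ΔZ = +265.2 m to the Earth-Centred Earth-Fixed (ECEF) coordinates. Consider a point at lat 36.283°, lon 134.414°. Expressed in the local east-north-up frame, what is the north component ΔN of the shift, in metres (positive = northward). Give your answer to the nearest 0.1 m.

At φ = 36.283°, λ = 134.414°: sin φ = 0.591774, cos φ = 0.806104, sin λ = 0.714302, cos λ = -0.699838.
ΔN = −sin φ cos λ·ΔX − sin φ sin λ·ΔY + cos φ·ΔZ = −(0.591774)(-0.699838)(460.1) − (0.591774)(0.714302)(500.0) + (0.806104)(265.2) = 192.97 m.

ΔN = 193.0 m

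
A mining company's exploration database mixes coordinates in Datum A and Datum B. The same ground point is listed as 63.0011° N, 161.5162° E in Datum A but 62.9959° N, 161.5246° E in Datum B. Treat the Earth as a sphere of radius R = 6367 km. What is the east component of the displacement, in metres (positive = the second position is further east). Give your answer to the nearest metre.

ΔE = 424 m

Δφ = 62.9959° − 63.0011° = -0.0052°; Δλ = 161.5246° − 161.5162° = +0.0084°.
1° along a meridian = πR/180 = 111125 m.
ΔN = Δφ × 111125 = -577.9 m; ΔE = Δλ × 111125 × cos(63.0011°) = +0.0084 × 111125 × 0.453973 = 423.8 m.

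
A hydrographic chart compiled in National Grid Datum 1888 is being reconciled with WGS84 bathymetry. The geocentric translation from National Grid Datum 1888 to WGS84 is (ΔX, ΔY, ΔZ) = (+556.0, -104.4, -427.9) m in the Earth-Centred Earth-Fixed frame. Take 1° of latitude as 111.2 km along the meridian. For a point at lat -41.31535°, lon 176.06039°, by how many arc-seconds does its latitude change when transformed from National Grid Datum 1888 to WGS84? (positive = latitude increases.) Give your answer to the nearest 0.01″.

Δφ = -22.41″

sin φ = -0.660203, cos φ = 0.751087, sin λ = 0.068705, cos λ = -0.997637.
North component: ΔN = −sin φ cos λ·ΔX − sin φ sin λ·ΔY + cos φ·ΔZ = −(-0.660203)(-0.997637)(556.0) − (-0.660203)(0.068705)(-104.4) + (0.751087)(-427.9) = -692.33 m.
1° of latitude spans 111200 m, so Δφ = -692.33 / 111200 × 3600 = -22.414″.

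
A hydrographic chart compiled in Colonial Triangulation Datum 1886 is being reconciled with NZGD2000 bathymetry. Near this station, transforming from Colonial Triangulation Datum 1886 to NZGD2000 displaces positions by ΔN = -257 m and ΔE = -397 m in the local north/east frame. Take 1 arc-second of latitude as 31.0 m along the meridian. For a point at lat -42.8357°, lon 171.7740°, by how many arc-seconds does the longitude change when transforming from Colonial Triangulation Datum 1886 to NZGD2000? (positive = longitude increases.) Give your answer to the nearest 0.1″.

At latitude -42.8357°, cos φ = 0.733306.
1″ of longitude at this latitude = 31.00 × cos φ = 22.7325 m, so Δλ = -397.0 / 22.7325 = -17.464″.

Δλ = -17.5″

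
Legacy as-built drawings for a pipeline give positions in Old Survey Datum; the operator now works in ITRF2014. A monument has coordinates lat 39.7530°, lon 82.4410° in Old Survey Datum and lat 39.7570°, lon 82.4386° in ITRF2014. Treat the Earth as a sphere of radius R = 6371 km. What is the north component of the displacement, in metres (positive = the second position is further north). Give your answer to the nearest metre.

Δφ = 39.7570° − 39.7530° = +0.0040°; Δλ = 82.4386° − 82.4410° = -0.0024°.
1° along a meridian = πR/180 = 111195 m.
ΔN = Δφ × 111195 = 444.8 m; ΔE = Δλ × 111195 × cos(39.7530°) = -0.0024 × 111195 × 0.768808 = -205.2 m.

ΔN = 445 m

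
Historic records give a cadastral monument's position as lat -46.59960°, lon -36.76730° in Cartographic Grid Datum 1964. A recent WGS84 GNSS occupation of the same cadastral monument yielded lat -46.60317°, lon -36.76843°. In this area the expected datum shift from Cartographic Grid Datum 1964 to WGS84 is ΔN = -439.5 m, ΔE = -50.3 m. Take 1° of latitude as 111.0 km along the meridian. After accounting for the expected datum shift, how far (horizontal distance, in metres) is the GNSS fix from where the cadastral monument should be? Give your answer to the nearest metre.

Observed coordinate differences: Δφ = -0.00357°, Δλ = -0.00113°.
Converting to metres (1° lat = 111000 m, cos φ = 0.687093): observed ΔN = -396.3 m, observed ΔE = -86.2 m.
Subtracting the expected shift leaves a residual of -396.3 − (-439.5) = 43.2 m north and -86.2 − (-50.3) = -35.9 m east.
Residual distance = √(43.2² + (-35.9)²) = 56.2 m.

56 m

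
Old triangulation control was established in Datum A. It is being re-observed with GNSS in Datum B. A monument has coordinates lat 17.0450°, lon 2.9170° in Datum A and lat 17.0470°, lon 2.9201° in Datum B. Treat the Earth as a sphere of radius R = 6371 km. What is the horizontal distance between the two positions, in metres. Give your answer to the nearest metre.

398 m

Δφ = 17.0470° − 17.0450° = +0.0020°; Δλ = 2.9201° − 2.9170° = +0.0031°.
1° along a meridian = πR/180 = 111195 m.
ΔN = Δφ × 111195 = 222.4 m; ΔE = Δλ × 111195 × cos(17.0450°) = +0.0031 × 111195 × 0.956075 = 329.6 m.
Distance = √(ΔE² + ΔN²) = √(329.6² + 222.4²) = 397.6 m.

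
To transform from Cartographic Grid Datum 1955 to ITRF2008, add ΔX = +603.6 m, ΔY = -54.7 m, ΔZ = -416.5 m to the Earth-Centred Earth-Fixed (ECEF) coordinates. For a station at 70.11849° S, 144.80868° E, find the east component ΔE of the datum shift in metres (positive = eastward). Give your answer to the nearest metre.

ΔE = -303 m

The local east axis at (φ, λ) is (−sin λ, cos λ, 0), so ΔE = −sin(144.80868°)·603.6 + cos(144.80868°)·(-54.7) = -303.16 m.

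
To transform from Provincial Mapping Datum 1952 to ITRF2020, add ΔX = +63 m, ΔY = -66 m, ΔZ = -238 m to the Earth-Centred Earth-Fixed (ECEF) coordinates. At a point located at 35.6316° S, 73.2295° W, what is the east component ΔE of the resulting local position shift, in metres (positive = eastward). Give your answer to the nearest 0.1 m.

The local east axis at (φ, λ) is (−sin λ, cos λ, 0), so ΔE = −sin(-73.2295°)·63 + cos(-73.2295°)·(-66) = 41.28 m.

ΔE = 41.3 m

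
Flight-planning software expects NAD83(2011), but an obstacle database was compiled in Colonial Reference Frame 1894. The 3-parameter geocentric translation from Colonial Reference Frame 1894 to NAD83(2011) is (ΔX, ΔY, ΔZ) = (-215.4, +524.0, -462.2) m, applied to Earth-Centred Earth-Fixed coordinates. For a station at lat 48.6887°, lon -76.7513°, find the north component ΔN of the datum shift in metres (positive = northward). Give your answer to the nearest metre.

The local north axis is (−sin φ cos λ, −sin φ sin λ, cos φ), giving ΔN = 37.080 + 383.118 − 305.121 = 115.08 m.

ΔN = 115 m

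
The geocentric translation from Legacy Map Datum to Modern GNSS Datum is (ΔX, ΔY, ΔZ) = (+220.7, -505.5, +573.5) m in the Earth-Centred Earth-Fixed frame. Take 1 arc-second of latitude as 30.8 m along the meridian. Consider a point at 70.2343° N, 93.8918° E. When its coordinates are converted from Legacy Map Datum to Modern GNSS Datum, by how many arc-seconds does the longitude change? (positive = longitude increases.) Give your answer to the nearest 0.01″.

sin φ = 0.941083, cos φ = 0.338175, sin λ = 0.997694, cos λ = -0.067873.
East component: ΔE = −sin λ·ΔX + cos λ·ΔY = −(0.997694)(220.7) + (-0.067873)(-505.5) = -185.88 m.
1° of latitude spans 3600 × 30.80 = 110880 m; at latitude φ, 1° of longitude spans that × cos φ = 37496.8 m, so Δλ = -185.88 / 37496.8 × 3600 = -17.846″.

Δλ = -17.85″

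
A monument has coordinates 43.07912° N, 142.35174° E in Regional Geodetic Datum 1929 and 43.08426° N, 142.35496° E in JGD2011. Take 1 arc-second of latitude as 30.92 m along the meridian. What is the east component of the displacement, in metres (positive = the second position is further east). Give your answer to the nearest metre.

ΔE = 262 m

Δφ = 43.08426° − 43.07912° = +0.00514°; Δλ = 142.35496° − 142.35174° = +0.00322°.
1° of latitude = 3600 × 30.92 = 111312 m.
ΔN = Δφ × 111312 = 572.1 m; ΔE = Δλ × 111312 × cos(43.07912°) = +0.00322 × 111312 × 0.730411 = 261.8 m.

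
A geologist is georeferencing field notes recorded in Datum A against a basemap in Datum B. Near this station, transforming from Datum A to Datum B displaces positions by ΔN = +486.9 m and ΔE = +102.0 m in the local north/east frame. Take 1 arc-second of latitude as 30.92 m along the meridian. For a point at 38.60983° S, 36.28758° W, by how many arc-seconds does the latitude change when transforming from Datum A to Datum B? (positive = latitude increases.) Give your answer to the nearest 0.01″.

Δφ = 15.75″

1″ of latitude = 30.92 m, so Δφ = 486.9 / 30.92 = 15.747″.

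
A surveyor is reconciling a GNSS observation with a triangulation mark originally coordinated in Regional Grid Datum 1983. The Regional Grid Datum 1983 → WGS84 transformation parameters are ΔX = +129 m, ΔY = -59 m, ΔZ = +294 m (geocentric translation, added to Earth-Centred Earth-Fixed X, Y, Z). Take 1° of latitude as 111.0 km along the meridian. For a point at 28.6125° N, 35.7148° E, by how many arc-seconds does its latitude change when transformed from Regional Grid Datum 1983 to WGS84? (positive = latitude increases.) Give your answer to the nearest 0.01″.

sin φ = 0.478883, cos φ = 0.877879, sin λ = 0.583751, cos λ = 0.811933.
North component: ΔN = −sin φ cos λ·ΔX − sin φ sin λ·ΔY + cos φ·ΔZ = −(0.478883)(0.811933)(129) − (0.478883)(0.583751)(-59) + (0.877879)(294) = 224.43 m.
1° of latitude spans 111000 m, so Δφ = 224.43 / 111000 × 3600 = 7.279″.

Δφ = 7.28″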